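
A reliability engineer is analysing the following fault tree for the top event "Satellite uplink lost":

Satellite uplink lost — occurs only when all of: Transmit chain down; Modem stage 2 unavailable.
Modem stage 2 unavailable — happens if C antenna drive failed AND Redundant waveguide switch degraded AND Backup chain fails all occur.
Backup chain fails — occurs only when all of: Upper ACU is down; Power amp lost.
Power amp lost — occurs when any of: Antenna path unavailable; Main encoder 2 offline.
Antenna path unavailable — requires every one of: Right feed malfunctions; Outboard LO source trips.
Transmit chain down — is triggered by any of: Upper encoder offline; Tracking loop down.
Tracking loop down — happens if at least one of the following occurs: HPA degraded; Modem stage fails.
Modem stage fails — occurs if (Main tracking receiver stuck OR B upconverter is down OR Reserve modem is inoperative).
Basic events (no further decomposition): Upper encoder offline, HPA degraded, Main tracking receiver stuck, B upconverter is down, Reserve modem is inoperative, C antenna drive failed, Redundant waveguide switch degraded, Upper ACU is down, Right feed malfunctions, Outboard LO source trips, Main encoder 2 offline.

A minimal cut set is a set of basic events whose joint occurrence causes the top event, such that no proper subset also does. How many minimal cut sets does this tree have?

10

Modem stage fails [OR]: union of children's cut sets → 3 cut set(s).
Tracking loop down [OR]: union of children's cut sets → 4 cut set(s).
Transmit chain down [OR]: union of children's cut sets → 5 cut set(s).
Antenna path unavailable [AND]: one cut set from each child combined → 1 × 1 = 1 cut set(s).
Power amp lost [OR]: union of children's cut sets → 2 cut set(s).
Backup chain fails [AND]: one cut set from each child combined → 1 × 2 = 2 cut set(s).
Modem stage 2 unavailable [AND]: one cut set from each child combined → 1 × 1 × 2 = 2 cut set(s).
Satellite uplink lost [AND]: one cut set from each child combined → 5 × 2 = 10 cut set(s).
Minimal cut sets: {C antenna drive failed, Outboard LO source trips, Redundant waveguide switch degraded, Right feed malfunctions, Upper ACU is down, Upper encoder offline}; {C antenna drive failed, Main encoder 2 offline, Redundant waveguide switch degraded, Upper ACU is down, Upper encoder offline}; {C antenna drive failed, HPA degraded, Outboard LO source trips, Redundant waveguide switch degraded, Right feed malfunctions, Upper ACU is down}; {C antenna drive failed, HPA degraded, Main encoder 2 offline, Redundant waveguide switch degraded, Upper ACU is down}; {C antenna drive failed, Main tracking receiver stuck, Outboard LO source trips, Redundant waveguide switch degraded, Right feed malfunctions, Upper ACU is down}; {C antenna drive failed, Main encoder 2 offline, Main tracking receiver stuck, Redundant waveguide switch degraded, Upper ACU is down}; {B upconverter is down, C antenna drive failed, Outboard LO source trips, Redundant waveguide switch degraded, Right feed malfunctions, Upper ACU is down}; {B upconverter is down, C antenna drive failed, Main encoder 2 offline, Redundant waveguide switch degraded, Upper ACU is down}; {C antenna drive failed, Outboard LO source trips, Redundant waveguide switch degraded, Reserve modem is inoperative, Right feed malfunctions, Upper ACU is down}; {C antenna drive failed, Main encoder 2 offline, Redundant waveguide switch degraded, Reserve modem is inoperative, Upper ACU is down}.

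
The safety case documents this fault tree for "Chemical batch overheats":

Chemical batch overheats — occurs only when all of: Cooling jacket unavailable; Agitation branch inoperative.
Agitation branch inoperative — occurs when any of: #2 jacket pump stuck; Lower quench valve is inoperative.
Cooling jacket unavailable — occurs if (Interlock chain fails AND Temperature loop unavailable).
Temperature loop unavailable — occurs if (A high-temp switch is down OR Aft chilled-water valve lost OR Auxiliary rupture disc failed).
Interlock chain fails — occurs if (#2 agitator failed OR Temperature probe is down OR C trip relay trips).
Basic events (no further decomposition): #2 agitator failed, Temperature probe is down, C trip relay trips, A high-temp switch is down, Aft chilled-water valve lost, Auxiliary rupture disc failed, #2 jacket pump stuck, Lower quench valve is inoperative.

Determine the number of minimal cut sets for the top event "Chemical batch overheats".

Interlock chain fails [OR]: union of children's cut sets → 3 cut set(s).
Temperature loop unavailable [OR]: union of children's cut sets → 3 cut set(s).
Cooling jacket unavailable [AND]: one cut set from each child combined → 3 × 3 = 9 cut set(s).
Agitation branch inoperative [OR]: union of children's cut sets → 2 cut set(s).
Chemical batch overheats [AND]: one cut set from each child combined → 9 × 2 = 18 cut set(s).

18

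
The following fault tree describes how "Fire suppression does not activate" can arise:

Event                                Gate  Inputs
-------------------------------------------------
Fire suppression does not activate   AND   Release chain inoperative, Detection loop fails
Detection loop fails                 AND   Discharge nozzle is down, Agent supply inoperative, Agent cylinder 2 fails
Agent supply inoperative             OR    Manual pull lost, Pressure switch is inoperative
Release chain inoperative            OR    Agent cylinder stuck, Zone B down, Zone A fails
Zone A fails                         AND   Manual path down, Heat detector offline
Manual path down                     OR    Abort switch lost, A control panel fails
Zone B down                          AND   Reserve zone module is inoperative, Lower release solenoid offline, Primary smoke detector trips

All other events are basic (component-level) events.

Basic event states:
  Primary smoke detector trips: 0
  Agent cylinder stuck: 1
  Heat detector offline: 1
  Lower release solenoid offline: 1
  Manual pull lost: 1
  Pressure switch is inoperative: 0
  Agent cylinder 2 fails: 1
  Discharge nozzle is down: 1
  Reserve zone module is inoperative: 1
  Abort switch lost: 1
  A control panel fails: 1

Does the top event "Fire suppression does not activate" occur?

Zone B down [AND]: Reserve zone module is inoperative=occurs, Lower release solenoid offline=occurs, Primary smoke detector trips=not → not all inputs occur → does not occur.
Manual path down [OR]: Abort switch lost=occurs, A control panel fails=occurs → at least one input occurs → occurs.
Zone A fails [AND]: Manual path down=occurs, Heat detector offline=occurs → all inputs occur → occurs.
Release chain inoperative [OR]: Agent cylinder stuck=occurs, Zone B down=not, Zone A fails=occurs → at least one input occurs → occurs.
Agent supply inoperative [OR]: Manual pull lost=occurs, Pressure switch is inoperative=not → at least one input occurs → occurs.
Detection loop fails [AND]: Discharge nozzle is down=occurs, Agent supply inoperative=occurs, Agent cylinder 2 fails=occurs → all inputs occur → occurs.
Fire suppression does not activate [AND]: Release chain inoperative=occurs, Detection loop fails=occurs → all inputs occur → occurs.

Yes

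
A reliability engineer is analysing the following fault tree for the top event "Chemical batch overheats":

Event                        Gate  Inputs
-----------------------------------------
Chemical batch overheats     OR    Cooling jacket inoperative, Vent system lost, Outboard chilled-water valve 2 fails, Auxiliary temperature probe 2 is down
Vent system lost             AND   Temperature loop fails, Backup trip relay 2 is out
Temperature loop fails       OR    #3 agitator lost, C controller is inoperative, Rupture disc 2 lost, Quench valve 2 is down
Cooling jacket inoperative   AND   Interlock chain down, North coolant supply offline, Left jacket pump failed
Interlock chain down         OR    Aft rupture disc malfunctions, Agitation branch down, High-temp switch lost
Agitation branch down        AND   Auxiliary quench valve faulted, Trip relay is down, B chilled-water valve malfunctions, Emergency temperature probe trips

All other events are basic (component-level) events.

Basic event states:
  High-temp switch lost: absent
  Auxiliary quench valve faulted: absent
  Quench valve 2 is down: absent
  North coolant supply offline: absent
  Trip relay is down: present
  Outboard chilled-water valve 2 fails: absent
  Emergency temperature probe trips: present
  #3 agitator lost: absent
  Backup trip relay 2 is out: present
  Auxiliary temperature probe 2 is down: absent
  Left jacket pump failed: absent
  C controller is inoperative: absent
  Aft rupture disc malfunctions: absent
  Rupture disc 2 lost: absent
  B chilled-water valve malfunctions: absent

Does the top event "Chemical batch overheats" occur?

Agitation branch down [AND]: Auxiliary quench valve faulted=not, Trip relay is down=occurs, B chilled-water valve malfunctions=not, Emergency temperature probe trips=occurs → not all inputs occur → does not occur.
Interlock chain down [OR]: Aft rupture disc malfunctions=not, Agitation branch down=not, High-temp switch lost=not → no input occurs → does not occur.
Cooling jacket inoperative [AND]: Interlock chain down=not, North coolant supply offline=not, Left jacket pump failed=not → not all inputs occur → does not occur.
Temperature loop fails [OR]: #3 agitator lost=not, C controller is inoperative=not, Rupture disc 2 lost=not, Quench valve 2 is down=not → no input occurs → does not occur.
Vent system lost [AND]: Temperature loop fails=not, Backup trip relay 2 is out=occurs → not all inputs occur → does not occur.
Chemical batch overheats [OR]: Cooling jacket inoperative=not, Vent system lost=not, Outboard chilled-water valve 2 fails=not, Auxiliary temperature probe 2 is down=not → no input occurs → does not occur.

No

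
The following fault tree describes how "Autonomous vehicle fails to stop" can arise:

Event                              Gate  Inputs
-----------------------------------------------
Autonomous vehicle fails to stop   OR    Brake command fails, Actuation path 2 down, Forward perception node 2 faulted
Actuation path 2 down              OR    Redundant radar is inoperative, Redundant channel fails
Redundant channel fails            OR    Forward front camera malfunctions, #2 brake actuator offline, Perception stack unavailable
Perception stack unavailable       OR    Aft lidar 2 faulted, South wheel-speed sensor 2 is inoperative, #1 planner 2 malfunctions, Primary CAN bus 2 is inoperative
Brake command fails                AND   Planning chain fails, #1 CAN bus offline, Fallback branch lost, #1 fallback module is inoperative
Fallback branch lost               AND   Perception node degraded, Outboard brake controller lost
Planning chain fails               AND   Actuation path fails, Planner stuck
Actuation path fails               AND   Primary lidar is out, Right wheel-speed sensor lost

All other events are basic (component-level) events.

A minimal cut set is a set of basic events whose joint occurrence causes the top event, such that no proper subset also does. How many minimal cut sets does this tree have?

9

Actuation path fails [AND]: one cut set from each child combined → 1 × 1 = 1 cut set(s).
Planning chain fails [AND]: one cut set from each child combined → 1 × 1 = 1 cut set(s).
Fallback branch lost [AND]: one cut set from each child combined → 1 × 1 = 1 cut set(s).
Brake command fails [AND]: one cut set from each child combined → 1 × 1 × 1 × 1 = 1 cut set(s).
Perception stack unavailable [OR]: union of children's cut sets → 4 cut set(s).
Redundant channel fails [OR]: union of children's cut sets → 6 cut set(s).
Actuation path 2 down [OR]: union of children's cut sets → 7 cut set(s).
Autonomous vehicle fails to stop [OR]: union of children's cut sets → 9 cut set(s).
Minimal cut sets: {#1 CAN bus offline, #1 fallback module is inoperative, Outboard brake controller lost, Perception node degraded, Planner stuck, Primary lidar is out, Right wheel-speed sensor lost}; {Redundant radar is inoperative}; {Forward front camera malfunctions}; {#2 brake actuator offline}; {Aft lidar 2 faulted}; {South wheel-speed sensor 2 is inoperative}; {#1 planner 2 malfunctions}; {Primary CAN bus 2 is inoperative}; {Forward perception node 2 faulted}.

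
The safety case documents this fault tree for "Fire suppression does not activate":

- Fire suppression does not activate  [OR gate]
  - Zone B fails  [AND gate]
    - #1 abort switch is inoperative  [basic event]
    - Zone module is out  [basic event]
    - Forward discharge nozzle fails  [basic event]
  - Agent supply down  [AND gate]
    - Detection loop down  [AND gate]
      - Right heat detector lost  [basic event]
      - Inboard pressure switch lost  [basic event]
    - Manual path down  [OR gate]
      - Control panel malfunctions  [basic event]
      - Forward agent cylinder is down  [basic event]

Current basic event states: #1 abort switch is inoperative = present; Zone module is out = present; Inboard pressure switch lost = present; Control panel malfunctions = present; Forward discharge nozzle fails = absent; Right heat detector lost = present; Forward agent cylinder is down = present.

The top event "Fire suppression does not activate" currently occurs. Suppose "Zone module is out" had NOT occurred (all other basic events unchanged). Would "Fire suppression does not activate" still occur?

Yes

Counterfactual: set "Zone module is out" to not occurred.
Zone B fails [AND]: #1 abort switch is inoperative=occurs, Zone module is out=not, Forward discharge nozzle fails=not → not all inputs occur → does not occur.
Detection loop down [AND]: Right heat detector lost=occurs, Inboard pressure switch lost=occurs → all inputs occur → occurs.
Manual path down [OR]: Control panel malfunctions=occurs, Forward agent cylinder is down=occurs → at least one input occurs → occurs.
Agent supply down [AND]: Detection loop down=occurs, Manual path down=occurs → all inputs occur → occurs.
Fire suppression does not activate [OR]: Zone B fails=not, Agent supply down=occurs → at least one input occurs → occurs.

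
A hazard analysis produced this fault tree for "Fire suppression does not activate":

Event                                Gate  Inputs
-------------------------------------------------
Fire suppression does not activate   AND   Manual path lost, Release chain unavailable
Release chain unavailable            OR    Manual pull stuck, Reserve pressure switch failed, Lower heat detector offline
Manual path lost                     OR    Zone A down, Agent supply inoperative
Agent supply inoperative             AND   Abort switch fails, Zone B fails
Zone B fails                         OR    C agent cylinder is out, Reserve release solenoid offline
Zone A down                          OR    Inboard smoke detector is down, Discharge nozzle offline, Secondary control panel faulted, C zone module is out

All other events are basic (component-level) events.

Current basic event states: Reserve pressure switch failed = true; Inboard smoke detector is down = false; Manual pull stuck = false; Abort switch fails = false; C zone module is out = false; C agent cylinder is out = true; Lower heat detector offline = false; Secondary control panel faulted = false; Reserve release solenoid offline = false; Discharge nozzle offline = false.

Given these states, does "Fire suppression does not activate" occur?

Zone A down [OR]: Inboard smoke detector is down=not, Discharge nozzle offline=not, Secondary control panel faulted=not, C zone module is out=not → no input occurs → does not occur.
Zone B fails [OR]: C agent cylinder is out=occurs, Reserve release solenoid offline=not → at least one input occurs → occurs.
Agent supply inoperative [AND]: Abort switch fails=not, Zone B fails=occurs → not all inputs occur → does not occur.
Manual path lost [OR]: Zone A down=not, Agent supply inoperative=not → no input occurs → does not occur.
Release chain unavailable [OR]: Manual pull stuck=not, Reserve pressure switch failed=occurs, Lower heat detector offline=not → at least one input occurs → occurs.
Fire suppression does not activate [AND]: Manual path lost=not, Release chain unavailable=occurs → not all inputs occur → does not occur.

No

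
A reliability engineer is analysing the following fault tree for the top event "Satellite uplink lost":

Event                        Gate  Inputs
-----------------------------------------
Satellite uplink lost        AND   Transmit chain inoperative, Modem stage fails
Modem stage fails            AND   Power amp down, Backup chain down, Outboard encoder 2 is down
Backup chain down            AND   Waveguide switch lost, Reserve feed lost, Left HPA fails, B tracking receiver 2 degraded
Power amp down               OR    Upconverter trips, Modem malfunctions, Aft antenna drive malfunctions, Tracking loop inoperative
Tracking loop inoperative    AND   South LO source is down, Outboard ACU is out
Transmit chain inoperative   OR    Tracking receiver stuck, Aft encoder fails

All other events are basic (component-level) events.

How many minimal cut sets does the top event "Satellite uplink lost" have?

Transmit chain inoperative [OR]: union of children's cut sets → 2 cut set(s).
Tracking loop inoperative [AND]: one cut set from each child combined → 1 × 1 = 1 cut set(s).
Power amp down [OR]: union of children's cut sets → 4 cut set(s).
Backup chain down [AND]: one cut set from each child combined → 1 × 1 × 1 × 1 = 1 cut set(s).
Modem stage fails [AND]: one cut set from each child combined → 4 × 1 × 1 = 4 cut set(s).
Satellite uplink lost [AND]: one cut set from each child combined → 2 × 4 = 8 cut set(s).
Minimal cut sets: {B tracking receiver 2 degraded, Left HPA fails, Outboard encoder 2 is down, Reserve feed lost, Tracking receiver stuck, Upconverter trips, Waveguide switch lost}; {B tracking receiver 2 degraded, Left HPA fails, Modem malfunctions, Outboard encoder 2 is down, Reserve feed lost, Tracking receiver stuck, Waveguide switch lost}; {Aft antenna drive malfunctions, B tracking receiver 2 degraded, Left HPA fails, Outboard encoder 2 is down, Reserve feed lost, Tracking receiver stuck, Waveguide switch lost}; {B tracking receiver 2 degraded, Left HPA fails, Outboard ACU is out, Outboard encoder 2 is down, Reserve feed lost, South LO source is down, Tracking receiver stuck, Waveguide switch lost}; {Aft encoder fails, B tracking receiver 2 degraded, Left HPA fails, Outboard encoder 2 is down, Reserve feed lost, Upconverter trips, Waveguide switch lost}; {Aft encoder fails, B tracking receiver 2 degraded, Left HPA fails, Modem malfunctions, Outboard encoder 2 is down, Reserve feed lost, Waveguide switch lost}; {Aft antenna drive malfunctions, Aft encoder fails, B tracking receiver 2 degraded, Left HPA fails, Outboard encoder 2 is down, Reserve feed lost, Waveguide switch lost}; {Aft encoder fails, B tracking receiver 2 degraded, Left HPA fails, Outboard ACU is out, Outboard encoder 2 is down, Reserve feed lost, South LO source is down, Waveguide switch lost}.

8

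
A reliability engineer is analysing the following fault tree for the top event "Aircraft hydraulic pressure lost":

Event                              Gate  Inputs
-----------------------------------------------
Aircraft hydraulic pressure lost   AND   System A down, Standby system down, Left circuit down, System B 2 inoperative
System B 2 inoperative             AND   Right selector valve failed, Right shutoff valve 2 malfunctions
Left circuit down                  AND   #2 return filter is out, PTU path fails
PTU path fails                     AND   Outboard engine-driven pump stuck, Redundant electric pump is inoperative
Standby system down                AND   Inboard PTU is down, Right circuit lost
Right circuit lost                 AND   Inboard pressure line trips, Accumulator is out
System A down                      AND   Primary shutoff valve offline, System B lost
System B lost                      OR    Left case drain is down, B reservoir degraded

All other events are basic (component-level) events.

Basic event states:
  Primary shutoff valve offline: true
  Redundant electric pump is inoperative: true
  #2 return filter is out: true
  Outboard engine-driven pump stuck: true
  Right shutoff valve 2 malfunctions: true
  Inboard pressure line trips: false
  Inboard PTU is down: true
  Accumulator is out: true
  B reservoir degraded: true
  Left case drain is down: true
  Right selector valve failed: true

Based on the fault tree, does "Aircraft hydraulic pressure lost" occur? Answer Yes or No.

No

System B lost [OR]: Left case drain is down=occurs, B reservoir degraded=occurs → at least one input occurs → occurs.
System A down [AND]: Primary shutoff valve offline=occurs, System B lost=occurs → all inputs occur → occurs.
Right circuit lost [AND]: Inboard pressure line trips=not, Accumulator is out=occurs → not all inputs occur → does not occur.
Standby system down [AND]: Inboard PTU is down=occurs, Right circuit lost=not → not all inputs occur → does not occur.
PTU path fails [AND]: Outboard engine-driven pump stuck=occurs, Redundant electric pump is inoperative=occurs → all inputs occur → occurs.
Left circuit down [AND]: #2 return filter is out=occurs, PTU path fails=occurs → all inputs occur → occurs.
System B 2 inoperative [AND]: Right selector valve failed=occurs, Right shutoff valve 2 malfunctions=occurs → all inputs occur → occurs.
Aircraft hydraulic pressure lost [AND]: System A down=occurs, Standby system down=not, Left circuit down=occurs, System B 2 inoperative=occurs → not all inputs occur → does not occur.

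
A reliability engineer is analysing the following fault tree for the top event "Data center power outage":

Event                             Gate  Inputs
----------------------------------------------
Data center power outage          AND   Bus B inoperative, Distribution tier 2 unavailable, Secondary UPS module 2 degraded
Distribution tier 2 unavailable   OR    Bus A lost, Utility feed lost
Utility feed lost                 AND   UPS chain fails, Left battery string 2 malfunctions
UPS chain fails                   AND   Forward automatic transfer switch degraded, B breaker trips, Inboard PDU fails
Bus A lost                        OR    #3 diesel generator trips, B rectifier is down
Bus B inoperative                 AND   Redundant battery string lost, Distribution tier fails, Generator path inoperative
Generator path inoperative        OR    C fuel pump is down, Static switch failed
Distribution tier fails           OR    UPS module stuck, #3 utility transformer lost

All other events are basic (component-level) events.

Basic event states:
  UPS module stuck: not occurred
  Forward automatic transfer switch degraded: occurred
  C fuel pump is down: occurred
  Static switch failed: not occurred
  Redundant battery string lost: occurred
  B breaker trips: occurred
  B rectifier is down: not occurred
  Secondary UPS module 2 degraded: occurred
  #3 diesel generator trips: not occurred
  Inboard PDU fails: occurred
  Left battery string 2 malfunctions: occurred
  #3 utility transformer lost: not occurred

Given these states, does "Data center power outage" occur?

Distribution tier fails [OR]: UPS module stuck=not, #3 utility transformer lost=not → no input occurs → does not occur.
Generator path inoperative [OR]: C fuel pump is down=occurs, Static switch failed=not → at least one input occurs → occurs.
Bus B inoperative [AND]: Redundant battery string lost=occurs, Distribution tier fails=not, Generator path inoperative=occurs → not all inputs occur → does not occur.
Bus A lost [OR]: #3 diesel generator trips=not, B rectifier is down=not → no input occurs → does not occur.
UPS chain fails [AND]: Forward automatic transfer switch degraded=occurs, B breaker trips=occurs, Inboard PDU fails=occurs → all inputs occur → occurs.
Utility feed lost [AND]: UPS chain fails=occurs, Left battery string 2 malfunctions=occurs → all inputs occur → occurs.
Distribution tier 2 unavailable [OR]: Bus A lost=not, Utility feed lost=occurs → at least one input occurs → occurs.
Data center power outage [AND]: Bus B inoperative=not, Distribution tier 2 unavailable=occurs, Secondary UPS module 2 degraded=occurs → not all inputs occur → does not occur.

No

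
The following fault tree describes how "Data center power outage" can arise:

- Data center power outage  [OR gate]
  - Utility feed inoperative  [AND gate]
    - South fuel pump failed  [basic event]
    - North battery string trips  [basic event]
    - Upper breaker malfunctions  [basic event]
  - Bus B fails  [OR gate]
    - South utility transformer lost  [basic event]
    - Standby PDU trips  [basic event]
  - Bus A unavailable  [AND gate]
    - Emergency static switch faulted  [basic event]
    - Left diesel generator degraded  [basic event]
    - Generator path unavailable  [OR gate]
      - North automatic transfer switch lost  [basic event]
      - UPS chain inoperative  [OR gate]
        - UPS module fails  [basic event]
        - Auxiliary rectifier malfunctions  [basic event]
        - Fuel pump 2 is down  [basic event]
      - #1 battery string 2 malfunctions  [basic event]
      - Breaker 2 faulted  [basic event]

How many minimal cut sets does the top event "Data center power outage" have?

9

Utility feed inoperative [AND]: one cut set from each child combined → 1 × 1 × 1 = 1 cut set(s).
Bus B fails [OR]: union of children's cut sets → 2 cut set(s).
UPS chain inoperative [OR]: union of children's cut sets → 3 cut set(s).
Generator path unavailable [OR]: union of children's cut sets → 6 cut set(s).
Bus A unavailable [AND]: one cut set from each child combined → 1 × 1 × 6 = 6 cut set(s).
Data center power outage [OR]: union of children's cut sets → 9 cut set(s).
Minimal cut sets: {North battery string trips, South fuel pump failed, Upper breaker malfunctions}; {South utility transformer lost}; {Standby PDU trips}; {Emergency static switch faulted, Left diesel generator degraded, North automatic transfer switch lost}; {Emergency static switch faulted, Left diesel generator degraded, UPS module fails}; {Auxiliary rectifier malfunctions, Emergency static switch faulted, Left diesel generator degraded}; {Emergency static switch faulted, Fuel pump 2 is down, Left diesel generator degraded}; {#1 battery string 2 malfunctions, Emergency static switch faulted, Left diesel generator degraded}; {Breaker 2 faulted, Emergency static switch faulted, Left diesel generator degraded}.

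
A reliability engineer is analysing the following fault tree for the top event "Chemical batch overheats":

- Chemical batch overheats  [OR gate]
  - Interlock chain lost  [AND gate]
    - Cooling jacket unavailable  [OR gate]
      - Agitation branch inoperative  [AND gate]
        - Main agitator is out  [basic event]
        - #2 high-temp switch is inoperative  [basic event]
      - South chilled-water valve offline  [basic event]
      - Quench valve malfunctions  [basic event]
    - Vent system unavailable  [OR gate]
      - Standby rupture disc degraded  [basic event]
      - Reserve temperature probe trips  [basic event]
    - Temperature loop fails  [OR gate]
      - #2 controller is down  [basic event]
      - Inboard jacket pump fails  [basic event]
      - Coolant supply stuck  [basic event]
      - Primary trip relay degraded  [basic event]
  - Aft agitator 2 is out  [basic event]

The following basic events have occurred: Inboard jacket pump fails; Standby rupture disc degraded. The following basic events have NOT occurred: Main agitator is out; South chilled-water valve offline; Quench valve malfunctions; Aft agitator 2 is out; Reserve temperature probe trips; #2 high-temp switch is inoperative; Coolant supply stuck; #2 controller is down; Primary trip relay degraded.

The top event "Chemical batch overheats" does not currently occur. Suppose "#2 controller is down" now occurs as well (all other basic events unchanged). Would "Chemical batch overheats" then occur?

No

Counterfactual: set "#2 controller is down" to occurred.
Agitation branch inoperative [AND]: Main agitator is out=not, #2 high-temp switch is inoperative=not → not all inputs occur → does not occur.
Cooling jacket unavailable [OR]: Agitation branch inoperative=not, South chilled-water valve offline=not, Quench valve malfunctions=not → no input occurs → does not occur.
Vent system unavailable [OR]: Standby rupture disc degraded=occurs, Reserve temperature probe trips=not → at least one input occurs → occurs.
Temperature loop fails [OR]: #2 controller is down=occurs, Inboard jacket pump fails=occurs, Coolant supply stuck=not, Primary trip relay degraded=not → at least one input occurs → occurs.
Interlock chain lost [AND]: Cooling jacket unavailable=not, Vent system unavailable=occurs, Temperature loop fails=occurs → not all inputs occur → does not occur.
Chemical batch overheats [OR]: Interlock chain lost=not, Aft agitator 2 is out=not → no input occurs → does not occur.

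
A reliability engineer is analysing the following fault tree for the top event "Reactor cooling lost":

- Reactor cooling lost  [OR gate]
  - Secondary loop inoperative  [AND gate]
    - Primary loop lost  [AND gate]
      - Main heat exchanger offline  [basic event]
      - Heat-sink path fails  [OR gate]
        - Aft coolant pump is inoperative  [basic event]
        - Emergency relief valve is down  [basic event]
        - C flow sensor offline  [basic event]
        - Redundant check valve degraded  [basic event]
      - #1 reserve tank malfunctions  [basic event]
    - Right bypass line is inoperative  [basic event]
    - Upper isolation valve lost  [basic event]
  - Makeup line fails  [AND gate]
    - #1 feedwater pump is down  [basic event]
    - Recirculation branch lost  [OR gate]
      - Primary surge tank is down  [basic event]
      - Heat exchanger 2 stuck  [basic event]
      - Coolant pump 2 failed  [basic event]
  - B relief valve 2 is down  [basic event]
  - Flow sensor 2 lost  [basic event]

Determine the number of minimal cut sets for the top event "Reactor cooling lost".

Heat-sink path fails [OR]: union of children's cut sets → 4 cut set(s).
Primary loop lost [AND]: one cut set from each child combined → 1 × 4 × 1 = 4 cut set(s).
Secondary loop inoperative [AND]: one cut set from each child combined → 4 × 1 × 1 = 4 cut set(s).
Recirculation branch lost [OR]: union of children's cut sets → 3 cut set(s).
Makeup line fails [AND]: one cut set from each child combined → 1 × 3 = 3 cut set(s).
Reactor cooling lost [OR]: union of children's cut sets → 9 cut set(s).
Minimal cut sets: {#1 reserve tank malfunctions, Aft coolant pump is inoperative, Main heat exchanger offline, Right bypass line is inoperative, Upper isolation valve lost}; {#1 reserve tank malfunctions, Emergency relief valve is down, Main heat exchanger offline, Right bypass line is inoperative, Upper isolation valve lost}; {#1 reserve tank malfunctions, C flow sensor offline, Main heat exchanger offline, Right bypass line is inoperative, Upper isolation valve lost}; {#1 reserve tank malfunctions, Main heat exchanger offline, Redundant check valve degraded, Right bypass line is inoperative, Upper isolation valve lost}; {#1 feedwater pump is down, Primary surge tank is down}; {#1 feedwater pump is down, Heat exchanger 2 stuck}; {#1 feedwater pump is down, Coolant pump 2 failed}; {B relief valve 2 is down}; {Flow sensor 2 lost}.

9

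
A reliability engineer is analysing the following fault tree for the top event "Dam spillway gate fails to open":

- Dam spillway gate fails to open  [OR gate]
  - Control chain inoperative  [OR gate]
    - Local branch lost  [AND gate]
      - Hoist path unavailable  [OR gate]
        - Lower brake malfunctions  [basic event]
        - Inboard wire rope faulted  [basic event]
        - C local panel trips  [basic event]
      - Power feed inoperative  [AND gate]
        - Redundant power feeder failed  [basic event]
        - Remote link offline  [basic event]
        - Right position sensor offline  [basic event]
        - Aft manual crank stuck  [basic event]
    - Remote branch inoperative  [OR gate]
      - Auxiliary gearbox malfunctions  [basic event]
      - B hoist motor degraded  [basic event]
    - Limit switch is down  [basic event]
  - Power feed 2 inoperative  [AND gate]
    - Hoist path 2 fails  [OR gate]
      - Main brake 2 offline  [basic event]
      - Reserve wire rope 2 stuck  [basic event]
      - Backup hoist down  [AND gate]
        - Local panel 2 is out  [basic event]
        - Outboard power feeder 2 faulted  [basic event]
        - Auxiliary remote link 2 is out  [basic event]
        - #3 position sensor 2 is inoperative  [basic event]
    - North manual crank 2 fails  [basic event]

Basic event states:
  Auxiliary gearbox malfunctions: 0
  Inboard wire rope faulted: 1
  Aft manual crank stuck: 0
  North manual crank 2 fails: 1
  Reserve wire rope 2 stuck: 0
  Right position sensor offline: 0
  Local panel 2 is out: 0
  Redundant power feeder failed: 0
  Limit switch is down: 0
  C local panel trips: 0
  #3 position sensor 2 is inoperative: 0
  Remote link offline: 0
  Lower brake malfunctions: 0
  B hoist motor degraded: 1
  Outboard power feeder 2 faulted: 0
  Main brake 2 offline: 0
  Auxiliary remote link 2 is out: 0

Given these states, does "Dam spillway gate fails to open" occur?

Yes

Hoist path unavailable [OR]: Lower brake malfunctions=not, Inboard wire rope faulted=occurs, C local panel trips=not → at least one input occurs → occurs.
Power feed inoperative [AND]: Redundant power feeder failed=not, Remote link offline=not, Right position sensor offline=not, Aft manual crank stuck=not → not all inputs occur → does not occur.
Local branch lost [AND]: Hoist path unavailable=occurs, Power feed inoperative=not → not all inputs occur → does not occur.
Remote branch inoperative [OR]: Auxiliary gearbox malfunctions=not, B hoist motor degraded=occurs → at least one input occurs → occurs.
Control chain inoperative [OR]: Local branch lost=not, Remote branch inoperative=occurs, Limit switch is down=not → at least one input occurs → occurs.
Backup hoist down [AND]: Local panel 2 is out=not, Outboard power feeder 2 faulted=not, Auxiliary remote link 2 is out=not, #3 position sensor 2 is inoperative=not → not all inputs occur → does not occur.
Hoist path 2 fails [OR]: Main brake 2 offline=not, Reserve wire rope 2 stuck=not, Backup hoist down=not → no input occurs → does not occur.
Power feed 2 inoperative [AND]: Hoist path 2 fails=not, North manual crank 2 fails=occurs → not all inputs occur → does not occur.
Dam spillway gate fails to open [OR]: Control chain inoperative=occurs, Power feed 2 inoperative=not → at least one input occurs → occurs.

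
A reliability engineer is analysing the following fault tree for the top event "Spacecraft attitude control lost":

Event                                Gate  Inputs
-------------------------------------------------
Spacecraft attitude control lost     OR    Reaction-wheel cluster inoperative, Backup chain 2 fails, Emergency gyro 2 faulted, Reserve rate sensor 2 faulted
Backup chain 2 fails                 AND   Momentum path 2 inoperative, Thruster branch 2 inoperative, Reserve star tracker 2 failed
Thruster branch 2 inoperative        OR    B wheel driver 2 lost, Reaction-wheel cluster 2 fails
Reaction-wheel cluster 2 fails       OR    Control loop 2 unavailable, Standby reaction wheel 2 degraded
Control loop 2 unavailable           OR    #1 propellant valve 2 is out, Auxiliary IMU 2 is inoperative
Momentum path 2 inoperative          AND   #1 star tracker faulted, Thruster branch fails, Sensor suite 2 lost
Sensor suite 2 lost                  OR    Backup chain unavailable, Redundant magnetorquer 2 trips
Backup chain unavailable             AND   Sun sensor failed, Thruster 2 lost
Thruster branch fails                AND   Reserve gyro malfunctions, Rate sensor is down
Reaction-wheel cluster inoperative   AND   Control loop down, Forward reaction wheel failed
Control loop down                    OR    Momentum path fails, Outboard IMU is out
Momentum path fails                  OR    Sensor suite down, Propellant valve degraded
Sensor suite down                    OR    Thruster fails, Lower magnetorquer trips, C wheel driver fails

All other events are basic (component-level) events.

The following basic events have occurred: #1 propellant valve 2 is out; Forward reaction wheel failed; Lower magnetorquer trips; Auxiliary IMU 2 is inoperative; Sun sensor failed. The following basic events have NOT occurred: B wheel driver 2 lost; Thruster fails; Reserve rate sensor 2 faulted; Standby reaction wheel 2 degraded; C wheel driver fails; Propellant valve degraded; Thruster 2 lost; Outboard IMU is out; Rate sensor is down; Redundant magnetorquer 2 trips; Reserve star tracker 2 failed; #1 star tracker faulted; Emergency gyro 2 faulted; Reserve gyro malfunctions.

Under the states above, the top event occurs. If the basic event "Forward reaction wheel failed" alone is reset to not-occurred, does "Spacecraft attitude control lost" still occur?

No

Counterfactual: set "Forward reaction wheel failed" to not occurred.
Sensor suite down [OR]: Thruster fails=not, Lower magnetorquer trips=occurs, C wheel driver fails=not → at least one input occurs → occurs.
Momentum path fails [OR]: Sensor suite down=occurs, Propellant valve degraded=not → at least one input occurs → occurs.
Control loop down [OR]: Momentum path fails=occurs, Outboard IMU is out=not → at least one input occurs → occurs.
Reaction-wheel cluster inoperative [AND]: Control loop down=occurs, Forward reaction wheel failed=not → not all inputs occur → does not occur.
Thruster branch fails [AND]: Reserve gyro malfunctions=not, Rate sensor is down=not → not all inputs occur → does not occur.
Backup chain unavailable [AND]: Sun sensor failed=occurs, Thruster 2 lost=not → not all inputs occur → does not occur.
Sensor suite 2 lost [OR]: Backup chain unavailable=not, Redundant magnetorquer 2 trips=not → no input occurs → does not occur.
Momentum path 2 inoperative [AND]: #1 star tracker faulted=not, Thruster branch fails=not, Sensor suite 2 lost=not → not all inputs occur → does not occur.
Control loop 2 unavailable [OR]: #1 propellant valve 2 is out=occurs, Auxiliary IMU 2 is inoperative=occurs → at least one input occurs → occurs.
Reaction-wheel cluster 2 fails [OR]: Control loop 2 unavailable=occurs, Standby reaction wheel 2 degraded=not → at least one input occurs → occurs.
Thruster branch 2 inoperative [OR]: B wheel driver 2 lost=not, Reaction-wheel cluster 2 fails=occurs → at least one input occurs → occurs.
Backup chain 2 fails [AND]: Momentum path 2 inoperative=not, Thruster branch 2 inoperative=occurs, Reserve star tracker 2 failed=not → not all inputs occur → does not occur.
Spacecraft attitude control lost [OR]: Reaction-wheel cluster inoperative=not, Backup chain 2 fails=not, Emergency gyro 2 faulted=not, Reserve rate sensor 2 faulted=not → no input occurs → does not occur.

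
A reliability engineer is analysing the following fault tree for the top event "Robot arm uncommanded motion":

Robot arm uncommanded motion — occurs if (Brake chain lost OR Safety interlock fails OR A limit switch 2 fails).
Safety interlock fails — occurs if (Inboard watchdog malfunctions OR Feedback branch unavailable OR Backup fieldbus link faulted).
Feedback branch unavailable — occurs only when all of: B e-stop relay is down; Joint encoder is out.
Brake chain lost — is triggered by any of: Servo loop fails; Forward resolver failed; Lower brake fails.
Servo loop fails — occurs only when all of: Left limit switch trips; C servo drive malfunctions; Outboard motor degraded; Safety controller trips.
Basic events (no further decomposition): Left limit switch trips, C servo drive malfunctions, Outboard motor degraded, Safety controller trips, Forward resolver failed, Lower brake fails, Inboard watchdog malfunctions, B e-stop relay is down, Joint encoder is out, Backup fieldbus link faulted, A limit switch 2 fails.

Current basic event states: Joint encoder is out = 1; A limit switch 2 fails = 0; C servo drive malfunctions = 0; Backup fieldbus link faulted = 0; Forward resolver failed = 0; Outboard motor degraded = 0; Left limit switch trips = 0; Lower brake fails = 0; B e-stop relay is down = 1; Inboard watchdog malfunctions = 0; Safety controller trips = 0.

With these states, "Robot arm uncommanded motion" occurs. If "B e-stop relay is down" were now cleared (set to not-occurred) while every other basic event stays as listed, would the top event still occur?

No

Counterfactual: set "B e-stop relay is down" to not occurred.
Servo loop fails [AND]: Left limit switch trips=not, C servo drive malfunctions=not, Outboard motor degraded=not, Safety controller trips=not → not all inputs occur → does not occur.
Brake chain lost [OR]: Servo loop fails=not, Forward resolver failed=not, Lower brake fails=not → no input occurs → does not occur.
Feedback branch unavailable [AND]: B e-stop relay is down=not, Joint encoder is out=occurs → not all inputs occur → does not occur.
Safety interlock fails [OR]: Inboard watchdog malfunctions=not, Feedback branch unavailable=not, Backup fieldbus link faulted=not → no input occurs → does not occur.
Robot arm uncommanded motion [OR]: Brake chain lost=not, Safety interlock fails=not, A limit switch 2 fails=not → no input occurs → does not occur.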